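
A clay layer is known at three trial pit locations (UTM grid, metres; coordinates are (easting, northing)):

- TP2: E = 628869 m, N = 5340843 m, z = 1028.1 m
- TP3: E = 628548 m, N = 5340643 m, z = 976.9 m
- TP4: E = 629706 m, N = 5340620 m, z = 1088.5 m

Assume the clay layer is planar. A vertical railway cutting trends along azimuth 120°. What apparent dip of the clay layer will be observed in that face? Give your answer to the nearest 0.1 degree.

Two edge vectors: TP2→TP3 = (-321, -200, -51.2), TP2→TP4 = (837, -223, 60.4).
Normal n = (TP2→TP3) × (TP2→TP4) = (-23497.6, -23466, 238983).
So ∂z/∂E = −n_x/n_z = 0.09832 and ∂z/∂N = −n_y/n_z = 0.09819.
Unit vector along 120° is (sin 120°, cos 120°) = (0.8660, -0.5000).
Slope in that direction = a·(0.8660) + b·(-0.5000) = 0.03605.
Apparent dip = arctan|0.03605| = 2.1° (true dip is 7.9°, so apparent ≤ true as expected).

2.1°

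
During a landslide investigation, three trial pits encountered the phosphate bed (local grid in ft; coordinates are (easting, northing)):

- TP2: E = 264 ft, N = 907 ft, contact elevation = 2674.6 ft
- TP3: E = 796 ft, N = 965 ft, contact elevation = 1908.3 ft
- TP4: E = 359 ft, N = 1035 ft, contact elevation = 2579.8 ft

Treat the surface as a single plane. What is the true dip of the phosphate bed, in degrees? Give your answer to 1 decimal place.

56.7°

Let the plane be z = a·E + b·N + c.
TP3−TP2: 532a + 58b = −766.3;  TP4−TP2: 95a + 128b = −94.8.
Solving gives a = −1.47937, b = 0.35735.
Gradient magnitude |∇z| = √(a² + b²) = √(2.18854 + 0.12770) = 1.52192.
True dip = arctan(1.52192) = 56.7°, dipping toward ESE (azimuth ≈ 104°).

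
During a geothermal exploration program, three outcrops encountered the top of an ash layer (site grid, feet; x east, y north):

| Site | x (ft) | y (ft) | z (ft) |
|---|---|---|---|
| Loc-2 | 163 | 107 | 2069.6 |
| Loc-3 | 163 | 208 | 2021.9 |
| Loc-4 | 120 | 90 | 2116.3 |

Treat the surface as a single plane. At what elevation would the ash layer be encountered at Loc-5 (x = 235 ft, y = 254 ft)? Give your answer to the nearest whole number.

1935 ft

Let the plane be z = a·x + b·y + c.
Loc-3−Loc-2: 0a + 101b = −47.7;  Loc-4−Loc-2: −43a − 17b = 46.7.
Solving gives a = −0.89933, b = −0.47228.
Then c = 2069.6 − a·163 − b·107 = 2266.72.
At (235, 254): z = −211.3 − 120.0 + 2266.72 = 1935.4 ft.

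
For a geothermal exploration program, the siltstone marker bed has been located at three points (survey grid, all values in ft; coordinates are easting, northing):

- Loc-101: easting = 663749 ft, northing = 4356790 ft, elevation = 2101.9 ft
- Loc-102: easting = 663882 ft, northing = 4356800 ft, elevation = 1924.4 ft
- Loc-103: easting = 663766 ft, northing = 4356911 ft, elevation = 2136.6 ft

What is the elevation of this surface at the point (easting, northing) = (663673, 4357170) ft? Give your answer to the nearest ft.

2388 ft

Let the plane be z = a·easting + b·northing + c.
Loc-102−Loc-101: 133a + 10b = −177.5;  Loc-103−Loc-101: 17a + 121b = 34.7.
Solving gives a = −1.37062739, b = 0.47934434.
Then c = 2101.9 − a·663749 − b·4356790 = −1176548.19.
At (663673, 4357170): z = −909648.4 + 2088584.8 − 1176548.19 = 2388.2 ft.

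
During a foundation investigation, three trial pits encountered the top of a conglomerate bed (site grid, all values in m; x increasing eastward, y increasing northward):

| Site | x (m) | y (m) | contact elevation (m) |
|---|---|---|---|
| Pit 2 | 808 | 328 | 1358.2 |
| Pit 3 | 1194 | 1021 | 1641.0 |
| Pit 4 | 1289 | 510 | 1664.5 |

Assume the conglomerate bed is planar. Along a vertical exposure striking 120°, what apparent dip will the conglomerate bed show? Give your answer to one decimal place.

Let the plane be z = a·x + b·y + c.
Pit 3−Pit 2: 386a + 693b = 282.8;  Pit 4−Pit 2: 481a + 182b = 306.3.
Solving gives a = 0.61120, b = 0.06764.
Unit vector along 120° is (sin 120°, cos 120°) = (0.8660, -0.5000).
Slope in that direction = a·(0.8660) + b·(-0.5000) = 0.49550.
Apparent dip = arctan|0.49550| = 26.4° (true dip is 31.6°, so apparent ≤ true as expected).

26.4°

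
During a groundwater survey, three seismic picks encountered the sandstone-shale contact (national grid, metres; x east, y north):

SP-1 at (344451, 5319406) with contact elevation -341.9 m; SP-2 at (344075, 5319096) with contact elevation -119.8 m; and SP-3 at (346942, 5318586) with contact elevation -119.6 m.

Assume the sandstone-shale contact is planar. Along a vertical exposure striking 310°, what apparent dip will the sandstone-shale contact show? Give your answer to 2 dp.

16.62°

Two edge vectors: SP-1→SP-2 = (-376, -310, 222.1), SP-1→SP-3 = (2491, -820, 222.3).
Normal n = (SP-1→SP-2) × (SP-1→SP-3) = (113209, 636835.9, 1080530).
So ∂z/∂x = −n_x/n_z = −0.10477 and ∂z/∂y = −n_y/n_z = −0.58937.
Unit vector along 310° is (sin 310°, cos 310°) = (-0.7660, 0.6428).
Slope in that direction = a·(-0.7660) + b·(0.6428) = −0.29858.
Apparent dip = arctan|0.29858| = 16.62° (true dip is 30.9°, so apparent ≤ true as expected).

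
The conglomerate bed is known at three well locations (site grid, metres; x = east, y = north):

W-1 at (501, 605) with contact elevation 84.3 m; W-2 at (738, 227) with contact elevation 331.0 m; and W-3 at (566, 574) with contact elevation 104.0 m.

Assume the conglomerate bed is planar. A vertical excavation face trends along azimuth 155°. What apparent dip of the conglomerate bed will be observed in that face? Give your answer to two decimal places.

Two edge vectors: W-1→W-2 = (237, -378, 246.7), W-1→W-3 = (65, -31, 19.7).
Normal n = (W-1→W-2) × (W-1→W-3) = (201.1, 11366.6, 17223).
So ∂z/∂x = −n_x/n_z = −0.01168 and ∂z/∂y = −n_y/n_z = −0.65997.
Unit vector along 155° is (sin 155°, cos 155°) = (0.4226, -0.9063).
Slope in that direction = a·(0.4226) + b·(-0.9063) = 0.59320.
Apparent dip = arctan|0.59320| = 30.68° (true dip is 33.4°, so apparent ≤ true as expected).

30.68°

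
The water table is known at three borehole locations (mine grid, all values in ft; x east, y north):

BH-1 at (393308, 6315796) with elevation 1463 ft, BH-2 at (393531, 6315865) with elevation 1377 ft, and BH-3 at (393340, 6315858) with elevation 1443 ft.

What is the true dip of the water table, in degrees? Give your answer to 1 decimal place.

20.3°

Let the plane be z = a·x + b·y + c.
BH-2−BH-1: 223a + 69b = −86;  BH-3−BH-1: 32a + 62b = −20.
Solving gives a = −0.34016, b = −0.14701.
Gradient magnitude |∇z| = √(a² + b²) = √(0.11571 + 0.02161) = 0.37057.
True dip = arctan(0.37057) = 20.3°, dipping toward ENE (azimuth ≈ 067°).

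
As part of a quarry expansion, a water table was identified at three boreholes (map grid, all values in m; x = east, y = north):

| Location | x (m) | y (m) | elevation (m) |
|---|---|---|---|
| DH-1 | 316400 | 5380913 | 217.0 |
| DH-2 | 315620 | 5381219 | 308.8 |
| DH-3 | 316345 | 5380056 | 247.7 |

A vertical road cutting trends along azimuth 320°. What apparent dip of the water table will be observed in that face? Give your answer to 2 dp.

3.52°

Let the plane be z = a·x + b·y + c.
DH-2−DH-1: −780a + 306b = 91.8;  DH-3−DH-1: −55a − 857b = 30.7.
Solving gives a = −0.12851, b = −0.02758.
Unit vector along 320° is (sin 320°, cos 320°) = (-0.6428, 0.7660).
Slope in that direction = a·(-0.6428) + b·(0.7660) = 0.06148.
Apparent dip = arctan|0.06148| = 3.52° (true dip is 7.5°, so apparent ≤ true as expected).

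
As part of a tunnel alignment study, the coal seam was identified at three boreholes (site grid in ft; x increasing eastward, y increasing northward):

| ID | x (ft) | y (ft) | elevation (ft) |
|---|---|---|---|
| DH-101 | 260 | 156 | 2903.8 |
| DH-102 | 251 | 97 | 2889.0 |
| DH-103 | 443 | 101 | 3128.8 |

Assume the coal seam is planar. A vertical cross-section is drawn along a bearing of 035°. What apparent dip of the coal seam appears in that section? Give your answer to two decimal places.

37.42°

Let the plane be z = a·x + b·y + c.
DH-102−DH-101: −9a − 59b = −14.8;  DH-103−DH-101: 183a − 55b = 225.
Solving gives a = 1.24770, b = 0.06052.
Unit vector along 035° is (sin 35°, cos 35°) = (0.5736, 0.8192).
Slope in that direction = a·(0.5736) + b·(0.8192) = 0.76523.
Apparent dip = arctan|0.76523| = 37.42° (true dip is 51.3°, so apparent ≤ true as expected).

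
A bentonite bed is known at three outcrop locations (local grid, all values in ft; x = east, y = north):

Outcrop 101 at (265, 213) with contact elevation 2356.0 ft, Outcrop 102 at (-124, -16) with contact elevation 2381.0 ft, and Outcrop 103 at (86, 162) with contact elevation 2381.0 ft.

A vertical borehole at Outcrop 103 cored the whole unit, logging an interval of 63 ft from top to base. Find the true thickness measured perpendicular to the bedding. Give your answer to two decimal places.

59.91 ft

Let the plane be z = a·x + b·y + c.
Outcrop 102−Outcrop 101: −389a − 229b = 25;  Outcrop 103−Outcrop 101: −179a − 51b = 25.
Solving gives a = −0.21038, b = 0.24820.
|∇z| = √(a²+b²) = 0.32537, so dip δ = arctan(0.32537) = 18.02°.
True thickness = vertical thickness × cos δ = 63 × cos 18.02° = 59.91 ft.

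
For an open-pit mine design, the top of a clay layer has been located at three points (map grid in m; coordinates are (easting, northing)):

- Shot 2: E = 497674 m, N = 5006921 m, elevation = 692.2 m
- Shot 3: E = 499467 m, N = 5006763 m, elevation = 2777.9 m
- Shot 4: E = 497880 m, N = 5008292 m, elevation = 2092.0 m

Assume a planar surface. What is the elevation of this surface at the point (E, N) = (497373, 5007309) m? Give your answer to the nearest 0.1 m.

644.0 m

Two edge vectors: Shot 2→Shot 3 = (1793, -158, 2085.7), Shot 2→Shot 4 = (206, 1371, 1399.8).
Normal n = (Shot 2→Shot 3) × (Shot 2→Shot 4) = (-3080663.1, -2080187.2, 2490751).
So ∂z/∂E = −n_x/n_z = 1.236841057 and ∂z/∂N = −n_y/n_z = 0.835164655.
Intercept c from Shot 2: 692.2 − 615543.64 − 4181603.45 = −4796454.89.
At (497373, 5007309): z = 615171.3 + 4181927.5 − 4796454.89 = 644.0 m.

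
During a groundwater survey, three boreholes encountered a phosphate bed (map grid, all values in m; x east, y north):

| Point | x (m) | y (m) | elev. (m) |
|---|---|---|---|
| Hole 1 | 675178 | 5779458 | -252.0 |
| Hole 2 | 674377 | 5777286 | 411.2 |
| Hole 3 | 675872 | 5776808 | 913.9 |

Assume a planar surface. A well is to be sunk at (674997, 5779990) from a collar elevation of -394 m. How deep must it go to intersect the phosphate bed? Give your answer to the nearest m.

Let the plane be z = a·x + b·y + c.
Hole 2−Hole 1: −801a − 2172b = 663.2;  Hole 3−Hole 1: 694a − 2650b = 1165.9.
Solving gives a = 0.21345756, b = −0.38406055.
Then c = -252 − a·675178 − b·5779458 = 2075287.95.
At (674997, 5779990): z_contact = 144083.2 − 2219866.1 + 2075287.95 = -495.0 m.
Depth below ground = -394 − (-495.0) = 101 m.

101 m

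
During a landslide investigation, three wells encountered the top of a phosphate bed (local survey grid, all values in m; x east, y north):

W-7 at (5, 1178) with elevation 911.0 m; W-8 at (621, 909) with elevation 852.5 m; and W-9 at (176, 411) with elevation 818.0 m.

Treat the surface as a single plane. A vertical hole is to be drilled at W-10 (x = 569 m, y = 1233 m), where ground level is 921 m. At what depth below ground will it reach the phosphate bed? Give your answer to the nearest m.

Two edge vectors: W-7→W-8 = (616, -269, -58.5), W-7→W-9 = (171, -767, -93).
Normal n = (W-7→W-8) × (W-7→W-9) = (-19852.5, 47284.5, -426473).
So ∂z/∂x = −n_x/n_z = −0.04655 and ∂z/∂y = −n_y/n_z = 0.11087.
Intercept c from W-7: 911 + 0.23 − 130.61 = 780.62.
At (569, 1233): z_contact = −26.5 + 136.7 + 780.62 = 890.8 m.
Depth below ground = 921 − 890.8 = 30 m.

30 m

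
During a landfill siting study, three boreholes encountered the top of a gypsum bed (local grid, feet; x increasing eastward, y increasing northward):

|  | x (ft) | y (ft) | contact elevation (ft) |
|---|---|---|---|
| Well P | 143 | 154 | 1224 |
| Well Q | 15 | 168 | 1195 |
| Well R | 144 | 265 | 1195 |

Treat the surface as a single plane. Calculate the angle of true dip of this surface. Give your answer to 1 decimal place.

18.2°

Two edge vectors: Well P→Well Q = (-128, 14, -29), Well P→Well R = (1, 111, -29).
Normal n = (Well P→Well Q) × (Well P→Well R) = (2813, -3741, -14222).
So ∂z/∂x = −n_x/n_z = 0.19779 and ∂z/∂y = −n_y/n_z = −0.26304.
Gradient magnitude |∇z| = √(a² + b²) = √(0.03912 + 0.06919) = 0.32911.
True dip = arctan(0.32911) = 18.2°, dipping toward NW (azimuth ≈ 323°).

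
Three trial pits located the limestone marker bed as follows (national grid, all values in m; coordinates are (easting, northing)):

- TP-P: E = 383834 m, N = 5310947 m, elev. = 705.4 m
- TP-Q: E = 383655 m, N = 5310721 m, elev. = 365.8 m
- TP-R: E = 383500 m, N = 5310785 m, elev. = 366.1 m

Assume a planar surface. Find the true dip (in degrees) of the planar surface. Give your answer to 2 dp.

Let the plane be z = a·E + b·N + c.
TP-Q−TP-P: −179a − 226b = −339.6;  TP-R−TP-P: −334a − 162b = −339.3.
Solving gives a = 0.46609, b = 1.13350.
Gradient magnitude |∇z| = √(a² + b²) = √(0.21724 + 1.28481) = 1.22558.
True dip = arctan(1.22558) = 50.79°, dipping toward SSW (azimuth ≈ 202°).

50.79°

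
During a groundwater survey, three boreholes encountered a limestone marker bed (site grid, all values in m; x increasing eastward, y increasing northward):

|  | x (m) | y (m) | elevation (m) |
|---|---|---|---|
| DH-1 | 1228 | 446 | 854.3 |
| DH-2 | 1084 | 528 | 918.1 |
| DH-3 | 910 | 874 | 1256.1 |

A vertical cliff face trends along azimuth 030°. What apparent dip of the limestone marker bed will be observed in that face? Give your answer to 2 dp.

44.84°

Let the plane be z = a·x + b·y + c.
DH-2−DH-1: −144a + 82b = 63.8;  DH-3−DH-1: −318a + 428b = 401.8.
Solving gives a = 0.15866, b = 1.05667.
Unit vector along 030° is (sin 30°, cos 30°) = (0.5000, 0.8660).
Slope in that direction = a·(0.5000) + b·(0.8660) = 0.99443.
Apparent dip = arctan|0.99443| = 44.84° (true dip is 46.9°, so apparent ≤ true as expected).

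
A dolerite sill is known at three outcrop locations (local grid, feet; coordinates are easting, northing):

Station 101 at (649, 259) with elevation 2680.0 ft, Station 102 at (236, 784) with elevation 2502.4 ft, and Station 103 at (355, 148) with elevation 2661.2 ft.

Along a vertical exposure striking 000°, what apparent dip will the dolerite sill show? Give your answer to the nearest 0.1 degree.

Let the plane be z = a·easting + b·northing + c.
Station 102−Station 101: −413a + 525b = −177.6;  Station 103−Station 101: −294a − 111b = −18.8.
Solving gives a = 0.14778, b = −0.22204.
Unit vector along 000° is (sin 0°, cos 0°) = (0.0000, 1.0000).
Slope in that direction = a·(0.0000) + b·(1.0000) = −0.22204.
Apparent dip = arctan|0.22204| = 12.5° (true dip is 14.9°, so apparent ≤ true as expected).

12.5°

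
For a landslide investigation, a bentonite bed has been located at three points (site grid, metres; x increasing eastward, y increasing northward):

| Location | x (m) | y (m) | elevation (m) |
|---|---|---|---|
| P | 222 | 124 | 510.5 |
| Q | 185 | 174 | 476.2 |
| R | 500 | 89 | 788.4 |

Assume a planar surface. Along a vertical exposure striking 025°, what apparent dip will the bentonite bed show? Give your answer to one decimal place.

Let the plane be z = a·x + b·y + c.
Q−P: −37a + 50b = −34.3;  R−P: 278a − 35b = 277.9.
Solving gives a = 1.00710, b = 0.05925.
Unit vector along 025° is (sin 25°, cos 25°) = (0.4226, 0.9063).
Slope in that direction = a·(0.4226) + b·(0.9063) = 0.47932.
Apparent dip = arctan|0.47932| = 25.6° (true dip is 45.3°, so apparent ≤ true as expected).

25.6°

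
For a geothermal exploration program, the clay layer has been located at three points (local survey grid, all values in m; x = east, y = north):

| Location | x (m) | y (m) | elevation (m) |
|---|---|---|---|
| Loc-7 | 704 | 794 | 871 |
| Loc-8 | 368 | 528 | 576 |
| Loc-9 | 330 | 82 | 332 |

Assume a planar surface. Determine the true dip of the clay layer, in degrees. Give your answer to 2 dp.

34.83°

Two edge vectors: Loc-7→Loc-8 = (-336, -266, -295), Loc-7→Loc-9 = (-374, -712, -539).
Normal n = (Loc-7→Loc-8) × (Loc-7→Loc-9) = (-66666, -70774, 139748).
So ∂z/∂x = −n_x/n_z = 0.47704 and ∂z/∂y = −n_y/n_z = 0.50644.
Gradient magnitude |∇z| = √(a² + b²) = √(0.22757 + 0.25648) = 0.69574.
True dip = arctan(0.69574) = 34.83°, dipping toward SW (azimuth ≈ 223°).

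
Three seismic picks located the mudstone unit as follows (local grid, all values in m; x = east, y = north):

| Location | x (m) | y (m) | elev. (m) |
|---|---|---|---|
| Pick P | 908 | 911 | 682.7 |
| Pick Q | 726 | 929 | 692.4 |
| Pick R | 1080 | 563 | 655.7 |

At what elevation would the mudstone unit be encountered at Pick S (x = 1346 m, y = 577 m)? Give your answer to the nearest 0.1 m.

643.7 m

Let the plane be z = a·x + b·y + c.
Pick Q−Pick P: −182a + 18b = 9.7;  Pick R−Pick P: 172a − 348b = −27.
Solving gives a = −0.047968, b = 0.053878.
Then c = 682.7 − a·908 − b·911 = 677.17.
At (1346, 577): z = −64.6 + 31.1 + 677.17 = 643.7 m.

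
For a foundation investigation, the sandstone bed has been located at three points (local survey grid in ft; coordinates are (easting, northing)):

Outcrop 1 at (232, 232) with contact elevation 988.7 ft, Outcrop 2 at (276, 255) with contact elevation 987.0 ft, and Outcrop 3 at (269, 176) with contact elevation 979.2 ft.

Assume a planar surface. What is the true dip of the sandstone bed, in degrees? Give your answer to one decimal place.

8.1°

Two edge vectors: Outcrop 1→Outcrop 2 = (44, 23, -1.7), Outcrop 1→Outcrop 3 = (37, -56, -9.5).
Normal n = (Outcrop 1→Outcrop 2) × (Outcrop 1→Outcrop 3) = (-313.7, 355.1, -3315).
So ∂z/∂E = −n_x/n_z = −0.09463 and ∂z/∂N = −n_y/n_z = 0.10712.
Gradient magnitude |∇z| = √(a² + b²) = √(0.00895 + 0.01147) = 0.14293.
True dip = arctan(0.14293) = 8.1°, dipping toward SE (azimuth ≈ 139°).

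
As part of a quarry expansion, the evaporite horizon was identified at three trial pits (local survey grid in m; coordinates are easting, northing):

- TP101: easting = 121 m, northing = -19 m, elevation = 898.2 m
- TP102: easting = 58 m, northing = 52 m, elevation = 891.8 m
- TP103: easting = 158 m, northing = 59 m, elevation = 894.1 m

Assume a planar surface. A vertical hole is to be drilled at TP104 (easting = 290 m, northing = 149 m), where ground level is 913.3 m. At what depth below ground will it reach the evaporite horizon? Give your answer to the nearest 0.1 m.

Let the plane be z = a·easting + b·northing + c.
TP102−TP101: −63a + 71b = −6.4;  TP103−TP101: 37a + 78b = −4.1.
Solving gives a = 0.02760, b = −0.06565.
Then c = 898.2 − a·121 − b·-19 = 893.61.
At (290, 149): z_contact = 8.00 − 9.78 + 893.61 = 891.83 m.
Depth below ground = 913.3 − 891.83 = 21.5 m.

21.5 m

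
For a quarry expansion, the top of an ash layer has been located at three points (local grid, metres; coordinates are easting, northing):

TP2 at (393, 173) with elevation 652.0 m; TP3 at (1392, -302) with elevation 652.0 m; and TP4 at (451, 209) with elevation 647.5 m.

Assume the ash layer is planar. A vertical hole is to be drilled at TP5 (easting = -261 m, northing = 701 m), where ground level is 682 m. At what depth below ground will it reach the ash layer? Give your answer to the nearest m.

45 m

Let the plane be z = a·easting + b·northing + c.
TP3−TP2: 999a − 475b = 0;  TP4−TP2: 58a + 36b = −4.5.
Solving gives a = −0.03365, b = −0.07078.
Then c = 652 − a·393 − b·173 = 677.47.
At (-261, 701): z_contact = 8.8 − 49.6 + 677.47 = 636.6 m.
Depth below ground = 682 − 636.6 = 45 m.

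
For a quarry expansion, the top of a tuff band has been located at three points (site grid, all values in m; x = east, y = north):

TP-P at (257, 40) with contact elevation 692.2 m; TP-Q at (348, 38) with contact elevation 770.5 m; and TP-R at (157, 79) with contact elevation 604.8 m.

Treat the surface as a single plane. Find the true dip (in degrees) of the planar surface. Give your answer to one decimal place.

40.7°

Two edge vectors: TP-P→TP-Q = (91, -2, 78.3), TP-P→TP-R = (-100, 39, -87.4).
Normal n = (TP-P→TP-Q) × (TP-P→TP-R) = (-2878.9, 123.4, 3349).
So ∂z/∂x = −n_x/n_z = 0.85963 and ∂z/∂y = −n_y/n_z = −0.03685.
Gradient magnitude |∇z| = √(a² + b²) = √(0.73896 + 0.00136) = 0.86042.
True dip = arctan(0.86042) = 40.7°, dipping toward W (azimuth ≈ 272°).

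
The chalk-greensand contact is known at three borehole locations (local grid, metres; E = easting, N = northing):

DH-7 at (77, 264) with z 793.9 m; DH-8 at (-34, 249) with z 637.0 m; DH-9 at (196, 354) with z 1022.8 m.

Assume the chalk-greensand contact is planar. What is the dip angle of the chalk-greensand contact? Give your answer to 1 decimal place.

Two edge vectors: DH-7→DH-8 = (-111, -15, -156.9), DH-7→DH-9 = (119, 90, 228.9).
Normal n = (DH-7→DH-8) × (DH-7→DH-9) = (10687.5, 6736.8, -8205).
So ∂z/∂E = −n_x/n_z = 1.30256 and ∂z/∂N = −n_y/n_z = 0.82106.
Gradient magnitude |∇z| = √(a² + b²) = √(1.69666 + 0.67414) = 1.53974.
True dip = arctan(1.53974) = 57.0°, dipping toward WSW (azimuth ≈ 238°).

57.0°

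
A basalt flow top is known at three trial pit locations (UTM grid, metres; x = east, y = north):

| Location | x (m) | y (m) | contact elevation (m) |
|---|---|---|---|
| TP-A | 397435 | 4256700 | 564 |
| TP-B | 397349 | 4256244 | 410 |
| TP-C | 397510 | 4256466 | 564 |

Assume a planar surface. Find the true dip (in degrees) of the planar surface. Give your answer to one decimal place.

Let the plane be z = a·x + b·y + c.
TP-B−TP-A: −86a − 456b = −154;  TP-C−TP-A: 75a − 234b = 0.
Solving gives a = 0.66335, b = 0.21261.
Gradient magnitude |∇z| = √(a² + b²) = √(0.44004 + 0.04520) = 0.69659.
True dip = arctan(0.69659) = 34.9°, dipping toward WSW (azimuth ≈ 252°).

34.9°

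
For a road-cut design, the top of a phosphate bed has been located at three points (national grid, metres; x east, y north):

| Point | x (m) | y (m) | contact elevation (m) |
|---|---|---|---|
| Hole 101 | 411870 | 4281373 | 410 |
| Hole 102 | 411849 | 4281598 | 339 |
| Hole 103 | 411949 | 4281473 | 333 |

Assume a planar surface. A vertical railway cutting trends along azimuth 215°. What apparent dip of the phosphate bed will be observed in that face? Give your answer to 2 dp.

30.66°

Two edge vectors: Hole 101→Hole 102 = (-21, 225, -71), Hole 101→Hole 103 = (79, 100, -77).
Normal n = (Hole 101→Hole 102) × (Hole 101→Hole 103) = (-10225, -7226, -19875).
So ∂z/∂x = −n_x/n_z = −0.51447 and ∂z/∂y = −n_y/n_z = −0.36357.
Unit vector along 215° is (sin 215°, cos 215°) = (-0.5736, -0.8192).
Slope in that direction = a·(-0.5736) + b·(-0.8192) = 0.59291.
Apparent dip = arctan|0.59291| = 30.66° (true dip is 32.2°, so apparent ≤ true as expected).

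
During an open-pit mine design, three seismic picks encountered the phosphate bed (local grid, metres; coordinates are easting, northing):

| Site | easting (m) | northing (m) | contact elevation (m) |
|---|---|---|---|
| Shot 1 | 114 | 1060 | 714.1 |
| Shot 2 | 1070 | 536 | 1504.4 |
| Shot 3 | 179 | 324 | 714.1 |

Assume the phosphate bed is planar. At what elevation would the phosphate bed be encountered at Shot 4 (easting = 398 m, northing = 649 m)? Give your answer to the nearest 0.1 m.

Two edge vectors: Shot 1→Shot 2 = (956, -524, 790.3), Shot 1→Shot 3 = (65, -736, 0).
Normal n = (Shot 1→Shot 2) × (Shot 1→Shot 3) = (581660.8, 51369.5, -669556).
So ∂z/∂easting = −n_x/n_z = 0.868726 and ∂z/∂northing = −n_y/n_z = 0.076722.
Intercept c from Shot 1: 714.1 − 99.03 − 81.33 = 533.74.
At (398, 649): z = 345.8 + 49.8 + 533.74 = 929.3 m.

929.3 m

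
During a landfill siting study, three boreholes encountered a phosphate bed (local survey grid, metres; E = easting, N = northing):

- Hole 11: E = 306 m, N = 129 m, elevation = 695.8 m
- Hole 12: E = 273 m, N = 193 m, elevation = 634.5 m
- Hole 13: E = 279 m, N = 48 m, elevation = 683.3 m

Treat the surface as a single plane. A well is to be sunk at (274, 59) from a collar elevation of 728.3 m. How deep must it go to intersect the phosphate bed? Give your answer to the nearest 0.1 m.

Let the plane be z = a·E + b·N + c.
Hole 12−Hole 11: −33a + 64b = −61.3;  Hole 13−Hole 11: −27a − 81b = −12.5.
Solving gives a = 1.31000, b = −0.28234.
Then c = 695.8 − a·306 − b·129 = 331.36.
At (274, 59): z_contact = 358.94 − 16.66 + 331.36 = 673.64 m.
Depth below ground = 728.3 − 673.64 = 54.7 m.

54.7 m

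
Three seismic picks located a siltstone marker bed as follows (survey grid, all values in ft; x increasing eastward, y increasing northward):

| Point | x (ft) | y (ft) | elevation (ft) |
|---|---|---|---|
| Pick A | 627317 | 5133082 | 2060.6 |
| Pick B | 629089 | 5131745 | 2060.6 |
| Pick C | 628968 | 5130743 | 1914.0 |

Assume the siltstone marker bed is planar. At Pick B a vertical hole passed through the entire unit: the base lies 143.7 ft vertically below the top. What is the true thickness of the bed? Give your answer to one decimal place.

141.7 ft

Two edge vectors: Pick A→Pick B = (1772, -1337, 0), Pick A→Pick C = (1651, -2339, -146.6).
Normal n = (Pick A→Pick B) × (Pick A→Pick C) = (196004.2, 259775.2, -1937321).
So ∂z/∂x = −n_x/n_z = 0.10117 and ∂z/∂y = −n_y/n_z = 0.13409.
|∇z| = √(a²+b²) = 0.16798, so dip δ = arctan(0.16798) = 9.54°.
True thickness = vertical thickness × cos δ = 143.7 × cos 9.54° = 141.7 ft.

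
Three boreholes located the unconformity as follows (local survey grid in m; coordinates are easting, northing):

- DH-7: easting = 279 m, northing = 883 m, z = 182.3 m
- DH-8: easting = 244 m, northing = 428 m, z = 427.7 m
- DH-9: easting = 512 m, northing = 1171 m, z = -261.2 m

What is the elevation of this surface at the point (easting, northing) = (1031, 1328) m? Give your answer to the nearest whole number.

Let the plane be z = a·easting + b·northing + c.
DH-8−DH-7: −35a − 455b = 245.4;  DH-9−DH-7: 233a + 288b = −443.5.
Solving gives a = −1.36673, b = −0.43421.
Then c = 182.3 − a·279 − b·883 = 947.02.
At (1031, 1328): z = −1409.1 − 576.6 + 947.02 = -1038.7 m.

-1039 m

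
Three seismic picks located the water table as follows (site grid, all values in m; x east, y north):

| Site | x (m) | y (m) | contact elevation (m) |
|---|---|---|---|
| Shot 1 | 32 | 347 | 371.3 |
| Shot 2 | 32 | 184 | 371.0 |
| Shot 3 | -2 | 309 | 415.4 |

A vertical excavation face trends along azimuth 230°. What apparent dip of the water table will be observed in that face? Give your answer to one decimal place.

Let the plane be z = a·x + b·y + c.
Shot 2−Shot 1: 0a − 163b = −0.3;  Shot 3−Shot 1: −34a − 38b = 44.1.
Solving gives a = −1.29912, b = 0.00184.
Unit vector along 230° is (sin 230°, cos 230°) = (-0.7660, -0.6428).
Slope in that direction = a·(-0.7660) + b·(-0.6428) = 0.99400.
Apparent dip = arctan|0.99400| = 44.8° (true dip is 52.4°, so apparent ≤ true as expected).

44.8°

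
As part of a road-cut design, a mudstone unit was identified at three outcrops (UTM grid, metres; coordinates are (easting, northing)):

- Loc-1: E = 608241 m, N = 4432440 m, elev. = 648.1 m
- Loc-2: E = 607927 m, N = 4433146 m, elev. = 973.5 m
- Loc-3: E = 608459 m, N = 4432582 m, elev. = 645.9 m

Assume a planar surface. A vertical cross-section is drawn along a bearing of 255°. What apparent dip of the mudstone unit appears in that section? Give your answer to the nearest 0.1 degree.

8.0°

Let the plane be z = a·E + b·N + c.
Loc-2−Loc-1: −314a + 706b = 325.4;  Loc-3−Loc-1: 218a + 142b = −2.2.
Solving gives a = −0.24061, b = 0.35389.
Unit vector along 255° is (sin 255°, cos 255°) = (-0.9659, -0.2588).
Slope in that direction = a·(-0.9659) + b·(-0.2588) = 0.14082.
Apparent dip = arctan|0.14082| = 8.0° (true dip is 23.2°, so apparent ≤ true as expected).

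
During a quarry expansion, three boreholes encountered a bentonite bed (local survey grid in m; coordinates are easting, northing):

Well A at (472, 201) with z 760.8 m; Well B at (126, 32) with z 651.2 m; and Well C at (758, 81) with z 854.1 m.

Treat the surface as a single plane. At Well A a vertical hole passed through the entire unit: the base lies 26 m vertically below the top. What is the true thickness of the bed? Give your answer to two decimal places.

24.75 m

Two edge vectors: Well A→Well B = (-346, -169, -109.6), Well A→Well C = (286, -120, 93.3).
Normal n = (Well A→Well B) × (Well A→Well C) = (-28919.7, 936.2, 89854).
So ∂z/∂easting = −n_x/n_z = 0.32185 and ∂z/∂northing = −n_y/n_z = −0.01042.
|∇z| = √(a²+b²) = 0.32202, so dip δ = arctan(0.32202) = 17.85°.
True thickness = vertical thickness × cos δ = 26 × cos 17.85° = 24.75 m.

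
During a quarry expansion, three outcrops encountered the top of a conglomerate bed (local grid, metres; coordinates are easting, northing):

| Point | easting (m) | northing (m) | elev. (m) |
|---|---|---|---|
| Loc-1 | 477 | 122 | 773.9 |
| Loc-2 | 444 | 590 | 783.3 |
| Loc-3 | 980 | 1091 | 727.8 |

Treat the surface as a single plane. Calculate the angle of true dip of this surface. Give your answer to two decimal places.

6.58°

Let the plane be z = a·easting + b·northing + c.
Loc-2−Loc-1: −33a + 468b = 9.4;  Loc-3−Loc-1: 503a + 969b = −46.1.
Solving gives a = −0.11476, b = 0.01199.
Gradient magnitude |∇z| = √(a² + b²) = √(0.01317 + 0.00014) = 0.11538.
True dip = arctan(0.11538) = 6.58°, dipping toward E (azimuth ≈ 096°).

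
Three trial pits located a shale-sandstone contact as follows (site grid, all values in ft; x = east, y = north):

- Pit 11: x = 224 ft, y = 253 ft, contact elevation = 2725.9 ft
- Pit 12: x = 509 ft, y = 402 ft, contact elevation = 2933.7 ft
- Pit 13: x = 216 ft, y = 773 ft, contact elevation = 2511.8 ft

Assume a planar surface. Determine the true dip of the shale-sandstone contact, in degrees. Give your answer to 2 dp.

45.50°

Let the plane be z = a·x + b·y + c.
Pit 12−Pit 11: 285a + 149b = 207.8;  Pit 13−Pit 11: −8a + 520b = −214.1.
Solving gives a = 0.93684, b = −0.39732.
Gradient magnitude |∇z| = √(a² + b²) = √(0.87768 + 0.15786) = 1.01761.
True dip = arctan(1.01761) = 45.50°, dipping toward WNW (azimuth ≈ 293°).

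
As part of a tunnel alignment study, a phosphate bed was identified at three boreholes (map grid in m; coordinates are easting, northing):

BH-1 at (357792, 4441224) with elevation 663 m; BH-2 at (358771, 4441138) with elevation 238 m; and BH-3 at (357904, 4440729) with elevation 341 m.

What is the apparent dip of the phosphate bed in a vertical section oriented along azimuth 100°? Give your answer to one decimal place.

25.5°

Let the plane be z = a·easting + b·northing + c.
BH-2−BH-1: 979a − 86b = −425;  BH-3−BH-1: 112a − 495b = −322.
Solving gives a = −0.38462, b = 0.56348.
Unit vector along 100° is (sin 100°, cos 100°) = (0.9848, -0.1736).
Slope in that direction = a·(0.9848) + b·(-0.1736) = −0.47662.
Apparent dip = arctan|0.47662| = 25.5° (true dip is 34.3°, so apparent ≤ true as expected).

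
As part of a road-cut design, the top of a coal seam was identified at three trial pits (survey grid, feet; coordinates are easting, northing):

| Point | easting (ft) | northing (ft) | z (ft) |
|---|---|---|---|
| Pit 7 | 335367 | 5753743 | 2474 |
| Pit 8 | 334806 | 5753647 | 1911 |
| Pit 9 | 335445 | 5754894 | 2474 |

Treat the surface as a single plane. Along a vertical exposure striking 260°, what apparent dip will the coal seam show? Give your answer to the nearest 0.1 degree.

Let the plane be z = a·easting + b·northing + c.
Pit 8−Pit 7: −561a − 96b = −563;  Pit 9−Pit 7: 78a + 1151b = 0.
Solving gives a = 1.01534, b = −0.06881.
Unit vector along 260° is (sin 260°, cos 260°) = (-0.9848, -0.1736).
Slope in that direction = a·(-0.9848) + b·(-0.1736) = −0.98797.
Apparent dip = arctan|0.98797| = 44.7° (true dip is 45.5°, so apparent ≤ true as expected).

44.7°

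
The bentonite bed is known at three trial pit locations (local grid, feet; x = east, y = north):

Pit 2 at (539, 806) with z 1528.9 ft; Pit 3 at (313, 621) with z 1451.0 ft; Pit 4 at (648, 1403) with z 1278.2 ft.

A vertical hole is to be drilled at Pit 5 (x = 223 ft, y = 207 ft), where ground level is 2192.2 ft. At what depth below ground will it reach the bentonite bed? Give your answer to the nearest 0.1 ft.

579.0 ft

Two edge vectors: Pit 2→Pit 3 = (-226, -185, -77.9), Pit 2→Pit 4 = (109, 597, -250.7).
Normal n = (Pit 2→Pit 3) × (Pit 2→Pit 4) = (92885.8, -65149.3, -114757).
So ∂z/∂x = −n_x/n_z = 0.809413 and ∂z/∂y = −n_y/n_z = −0.567715.
Intercept c from Pit 2: 1528.9 − 436.27 + 457.58 = 1550.20.
At (223, 207): z_contact = 180.50 − 117.52 + 1550.20 = 1613.19 ft.
Depth below ground = 2192.2 − 1613.19 = 579.0 ft.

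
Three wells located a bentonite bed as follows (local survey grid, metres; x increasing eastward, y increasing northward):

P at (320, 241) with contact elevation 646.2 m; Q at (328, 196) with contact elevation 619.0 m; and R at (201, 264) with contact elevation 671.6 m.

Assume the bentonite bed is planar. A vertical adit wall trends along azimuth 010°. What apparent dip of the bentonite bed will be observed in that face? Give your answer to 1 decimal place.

29.3°

Let the plane be z = a·x + b·y + c.
Q−P: 8a − 45b = −27.2;  R−P: −119a + 23b = 25.4.
Solving gives a = −0.10006, b = 0.58666.
Unit vector along 010° is (sin 10°, cos 10°) = (0.1736, 0.9848).
Slope in that direction = a·(0.1736) + b·(0.9848) = 0.56037.
Apparent dip = arctan|0.56037| = 29.3° (true dip is 30.8°, so apparent ≤ true as expected).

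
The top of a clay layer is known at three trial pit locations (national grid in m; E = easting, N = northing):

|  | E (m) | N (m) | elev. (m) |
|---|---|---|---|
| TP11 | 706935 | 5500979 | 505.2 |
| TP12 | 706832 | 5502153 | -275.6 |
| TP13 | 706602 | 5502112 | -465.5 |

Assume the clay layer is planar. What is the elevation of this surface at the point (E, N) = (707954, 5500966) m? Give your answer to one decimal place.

Two edge vectors: TP11→TP12 = (-103, 1174, -780.8), TP11→TP13 = (-333, 1133, -970.7).
Normal n = (TP11→TP12) × (TP11→TP13) = (-254955.4, 160024.3, 274243).
So ∂z/∂E = −n_x/n_z = 0.929669673 and ∂z/∂N = −n_y/n_z = −0.583512797.
Intercept c from TP11: 505.2 − 657216.03 + 3209891.64 = 2553180.81.
At (707954, 5500966): z = 658163.4 − 3209884.1 + 2553180.81 = 1460.1 m.

1460.1 m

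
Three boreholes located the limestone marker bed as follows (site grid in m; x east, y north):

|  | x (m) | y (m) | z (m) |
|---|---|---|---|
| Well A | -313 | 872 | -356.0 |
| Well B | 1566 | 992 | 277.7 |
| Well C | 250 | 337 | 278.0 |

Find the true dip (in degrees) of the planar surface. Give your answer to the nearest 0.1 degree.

Let the plane be z = a·x + b·y + c.
Well B−Well A: 1879a + 120b = 633.7;  Well C−Well A: 563a − 535b = 634.
Solving gives a = 0.38693, b = −0.77786.
Gradient magnitude |∇z| = √(a² + b²) = √(0.14972 + 0.60507) = 0.86879.
True dip = arctan(0.86879) = 41.0°, dipping toward NNW (azimuth ≈ 334°).

41.0°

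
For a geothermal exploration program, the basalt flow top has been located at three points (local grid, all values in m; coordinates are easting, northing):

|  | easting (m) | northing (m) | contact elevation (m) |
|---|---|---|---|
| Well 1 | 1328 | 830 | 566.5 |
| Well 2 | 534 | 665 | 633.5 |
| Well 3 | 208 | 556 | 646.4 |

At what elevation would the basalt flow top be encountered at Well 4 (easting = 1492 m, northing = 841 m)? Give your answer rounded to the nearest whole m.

Let the plane be z = a·easting + b·northing + c.
Well 2−Well 1: −794a − 165b = 67;  Well 3−Well 1: −1120a − 274b = 79.9.
Solving gives a = −0.15797, b = 0.35412.
Then c = 566.5 − a·1328 − b·830 = 482.37.
At (1492, 841): z = −235.7 + 297.8 + 482.37 = 544.5 m.

544 m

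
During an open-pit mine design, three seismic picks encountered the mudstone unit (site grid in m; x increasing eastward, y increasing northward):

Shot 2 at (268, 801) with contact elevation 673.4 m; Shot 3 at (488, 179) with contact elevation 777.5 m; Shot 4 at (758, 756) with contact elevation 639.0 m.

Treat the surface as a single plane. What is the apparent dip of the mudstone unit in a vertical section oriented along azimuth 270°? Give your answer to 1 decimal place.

Two edge vectors: Shot 2→Shot 3 = (220, -622, 104.1), Shot 2→Shot 4 = (490, -45, -34.4).
Normal n = (Shot 2→Shot 3) × (Shot 2→Shot 4) = (26081.3, 58577, 294880).
So ∂z/∂x = −n_x/n_z = −0.08845 and ∂z/∂y = −n_y/n_z = −0.19865.
Unit vector along 270° is (sin 270°, cos 270°) = (-1.0000, -0.0000).
Slope in that direction = a·(-1.0000) + b·(-0.0000) = 0.08845.
Apparent dip = arctan|0.08845| = 5.1° (true dip is 12.3°, so apparent ≤ true as expected).

5.1°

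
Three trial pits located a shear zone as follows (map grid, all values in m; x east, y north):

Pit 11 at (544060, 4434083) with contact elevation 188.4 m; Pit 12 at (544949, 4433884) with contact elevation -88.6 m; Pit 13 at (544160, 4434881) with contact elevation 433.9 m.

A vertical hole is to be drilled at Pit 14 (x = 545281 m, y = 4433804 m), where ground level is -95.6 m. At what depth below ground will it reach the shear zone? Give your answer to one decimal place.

98.4 m

Let the plane be z = a·x + b·y + c.
Pit 12−Pit 11: 889a − 199b = −277;  Pit 13−Pit 11: 100a + 798b = 245.5.
Solving gives a = −0.236098047, b = 0.337230332.
Then c = 188.4 − a·544060 − b·4434083 = −1366667.38.
At (545281, 4433804): z_contact = −128739.78 + 1495213.19 − 1366667.38 = -193.96 m.
Depth below ground = -95.6 − (-193.96) = 98.4 m.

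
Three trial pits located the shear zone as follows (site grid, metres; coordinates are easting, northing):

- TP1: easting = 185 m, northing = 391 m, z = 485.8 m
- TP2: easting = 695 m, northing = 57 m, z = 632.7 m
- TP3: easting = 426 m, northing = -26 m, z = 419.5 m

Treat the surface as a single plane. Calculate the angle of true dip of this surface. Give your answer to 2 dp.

39.35°

Let the plane be z = a·easting + b·northing + c.
TP2−TP1: 510a − 334b = 146.9;  TP3−TP1: 241a − 417b = −66.3.
Solving gives a = 0.63099, b = 0.52366.
Gradient magnitude |∇z| = √(a² + b²) = √(0.39815 + 0.27422) = 0.81998.
True dip = arctan(0.81998) = 39.35°, dipping toward SW (azimuth ≈ 230°).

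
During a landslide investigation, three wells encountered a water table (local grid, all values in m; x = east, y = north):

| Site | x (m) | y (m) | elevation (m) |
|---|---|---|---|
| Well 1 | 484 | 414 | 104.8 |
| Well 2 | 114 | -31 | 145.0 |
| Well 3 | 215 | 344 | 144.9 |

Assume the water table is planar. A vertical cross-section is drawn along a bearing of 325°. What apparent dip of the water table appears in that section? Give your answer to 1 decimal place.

Two edge vectors: Well 1→Well 2 = (-370, -445, 40.2), Well 1→Well 3 = (-269, -70, 40.1).
Normal n = (Well 1→Well 2) × (Well 1→Well 3) = (-15030.5, 4023.2, -93805).
So ∂z/∂x = −n_x/n_z = −0.16023 and ∂z/∂y = −n_y/n_z = 0.04289.
Unit vector along 325° is (sin 325°, cos 325°) = (-0.5736, 0.8192).
Slope in that direction = a·(-0.5736) + b·(0.8192) = 0.12704.
Apparent dip = arctan|0.12704| = 7.2° (true dip is 9.4°, so apparent ≤ true as expected).

7.2°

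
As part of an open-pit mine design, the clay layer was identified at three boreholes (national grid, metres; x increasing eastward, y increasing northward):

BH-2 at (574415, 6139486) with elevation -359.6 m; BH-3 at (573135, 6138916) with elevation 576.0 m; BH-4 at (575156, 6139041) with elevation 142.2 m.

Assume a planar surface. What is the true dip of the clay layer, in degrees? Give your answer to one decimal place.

53.5°

Two edge vectors: BH-2→BH-3 = (-1280, -570, 935.6), BH-2→BH-4 = (741, -445, 501.8).
Normal n = (BH-2→BH-3) × (BH-2→BH-4) = (130316, 1335583.6, 991970).
So ∂z/∂x = −n_x/n_z = −0.13137 and ∂z/∂y = −n_y/n_z = −1.34640.
Gradient magnitude |∇z| = √(a² + b²) = √(0.01726 + 1.81278) = 1.35279.
True dip = arctan(1.35279) = 53.5°, dipping toward N (azimuth ≈ 006°).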